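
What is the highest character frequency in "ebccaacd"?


Input: ebccaacd
Character counts:
  'a': 2
  'b': 1
  'c': 3
  'd': 1
  'e': 1
Maximum frequency: 3

3


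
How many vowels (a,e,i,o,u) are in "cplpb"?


Input: cplpb
Checking each character:
  'c' at position 0: consonant
  'p' at position 1: consonant
  'l' at position 2: consonant
  'p' at position 3: consonant
  'b' at position 4: consonant
Total vowels: 0

0


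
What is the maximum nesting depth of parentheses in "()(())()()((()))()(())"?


Input: "()(())()()((()))()(())"
Tracking depth:
  Position 0 '(': depth becomes 1
  Position 1 ')': depth becomes 0
  Position 2 '(': depth becomes 1
  Position 3 '(': depth becomes 2
  Position 4 ')': depth becomes 1
  Position 5 ')': depth becomes 0
  Position 6 '(': depth becomes 1
  Position 7 ')': depth becomes 0
  Position 8 '(': depth becomes 1
  Position 9 ')': depth becomes 0
  Position 10 '(': depth becomes 1
  Position 11 '(': depth becomes 2
  Position 12 '(': depth becomes 3
  Position 13 ')': depth becomes 2
  Position 14 ')': depth becomes 1
  Position 15 ')': depth becomes 0
  Position 16 '(': depth becomes 1
  Position 17 ')': depth becomes 0
  Position 18 '(': depth becomes 1
  Position 19 '(': depth becomes 2
  Position 20 ')': depth becomes 1
  Position 21 ')': depth becomes 0
Maximum depth reached: 3

3


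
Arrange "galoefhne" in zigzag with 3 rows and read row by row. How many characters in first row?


Zigzag "galoefhne" into 3 rows:
Placing characters:
  'g' => row 0
  'a' => row 1
  'l' => row 2
  'o' => row 1
  'e' => row 0
  'f' => row 1
  'h' => row 2
  'n' => row 1
  'e' => row 0
Rows:
  Row 0: "gee"
  Row 1: "aofn"
  Row 2: "lh"
First row length: 3

3


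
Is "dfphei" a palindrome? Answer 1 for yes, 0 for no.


Input: dfphei
Reversed: iehpfd
  Compare pos 0 ('d') with pos 5 ('i'): MISMATCH
  Compare pos 1 ('f') with pos 4 ('e'): MISMATCH
  Compare pos 2 ('p') with pos 3 ('h'): MISMATCH
Result: not a palindrome

0


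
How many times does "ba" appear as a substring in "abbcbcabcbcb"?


Searching for "ba" in "abbcbcabcbcb"
Scanning each position:
  Position 0: "ab" => no
  Position 1: "bb" => no
  Position 2: "bc" => no
  Position 3: "cb" => no
  Position 4: "bc" => no
  Position 5: "ca" => no
  Position 6: "ab" => no
  Position 7: "bc" => no
  Position 8: "cb" => no
  Position 9: "bc" => no
  Position 10: "cb" => no
Total occurrences: 0

0


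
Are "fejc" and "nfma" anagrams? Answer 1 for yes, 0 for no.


Strings: "fejc", "nfma"
Sorted first:  cefj
Sorted second: afmn
Differ at position 0: 'c' vs 'a' => not anagrams

0


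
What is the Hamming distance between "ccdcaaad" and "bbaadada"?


Comparing "ccdcaaad" and "bbaadada" position by position:
  Position 0: 'c' vs 'b' => differ
  Position 1: 'c' vs 'b' => differ
  Position 2: 'd' vs 'a' => differ
  Position 3: 'c' vs 'a' => differ
  Position 4: 'a' vs 'd' => differ
  Position 5: 'a' vs 'a' => same
  Position 6: 'a' vs 'd' => differ
  Position 7: 'd' vs 'a' => differ
Total differences (Hamming distance): 7

7


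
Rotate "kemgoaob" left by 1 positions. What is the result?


Input: "kemgoaob", rotate left by 1
First 1 characters: "k"
Remaining characters: "emgoaob"
Concatenate remaining + first: "emgoaob" + "k" = "emgoaobk"

emgoaobk


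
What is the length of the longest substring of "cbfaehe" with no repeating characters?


Input: "cbfaehe"
Sliding window (track last position of each char):
  Position 0 ('c'): window [0,0] length 1 -- new best
  Position 1 ('b'): window [0,1] length 2 -- new best
  Position 2 ('f'): window [0,2] length 3 -- new best
  Position 3 ('a'): window [0,3] length 4 -- new best
  Position 4 ('e'): window [0,4] length 5 -- new best
  Position 5 ('h'): window [0,5] length 6 -- new best
  Position 6 ('e'): repeat (last at 4), move window start to 5
  Position 6 ('e'): window [5,6] length 2
Longest substring with no repeats: "cbfaeh" with length 6

6


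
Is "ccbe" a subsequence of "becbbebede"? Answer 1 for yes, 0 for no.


Check if "ccbe" is a subsequence of "becbbebede"
Greedy scan:
  Position 0 ('b'): no match needed
  Position 1 ('e'): no match needed
  Position 2 ('c'): matches sub[0] = 'c'
  Position 3 ('b'): no match needed
  Position 4 ('b'): no match needed
  Position 5 ('e'): no match needed
  Position 6 ('b'): no match needed
  Position 7 ('e'): no match needed
  Position 8 ('d'): no match needed
  Position 9 ('e'): no match needed
Only matched 1/4 characters => not a subsequence

0


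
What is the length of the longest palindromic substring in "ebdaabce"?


Input: "ebdaabce"
Checking substrings for palindromes:
  [3:5] "aa" (len 2) => palindrome
Longest palindromic substring: "aa" with length 2

2


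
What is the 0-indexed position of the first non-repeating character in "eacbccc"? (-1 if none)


Input: eacbccc
Character frequencies:
  'a': 1
  'b': 1
  'c': 4
  'e': 1
Scanning left to right for freq == 1:
  Position 0 ('e'): unique! => answer = 0

0


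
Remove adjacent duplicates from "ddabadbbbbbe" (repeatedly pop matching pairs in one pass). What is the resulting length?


Input: ddabadbbbbbe
Stack-based adjacent duplicate removal:
  Read 'd': push. Stack: d
  Read 'd': matches stack top 'd' => pop. Stack: (empty)
  Read 'a': push. Stack: a
  Read 'b': push. Stack: ab
  Read 'a': push. Stack: aba
  Read 'd': push. Stack: abad
  Read 'b': push. Stack: abadb
  Read 'b': matches stack top 'b' => pop. Stack: abad
  Read 'b': push. Stack: abadb
  Read 'b': matches stack top 'b' => pop. Stack: abad
  Read 'b': push. Stack: abadb
  Read 'e': push. Stack: abadbe
Final stack: "abadbe" (length 6)

6


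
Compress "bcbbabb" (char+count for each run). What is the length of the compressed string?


Input: bcbbabb
Runs:
  'b' x 1 => "b1"
  'c' x 1 => "c1"
  'b' x 2 => "b2"
  'a' x 1 => "a1"
  'b' x 2 => "b2"
Compressed: "b1c1b2a1b2"
Compressed length: 10

10


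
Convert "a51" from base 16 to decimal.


Input: "a51" in base 16
Positional expansion:
  Digit 'a' (value 10) x 16^2 = 2560
  Digit '5' (value 5) x 16^1 = 80
  Digit '1' (value 1) x 16^0 = 1
Sum = 2641

2641


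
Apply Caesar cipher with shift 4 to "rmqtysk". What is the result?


Caesar cipher: shift "rmqtysk" by 4
  'r' (pos 17) + 4 = pos 21 = 'v'
  'm' (pos 12) + 4 = pos 16 = 'q'
  'q' (pos 16) + 4 = pos 20 = 'u'
  't' (pos 19) + 4 = pos 23 = 'x'
  'y' (pos 24) + 4 = pos 2 = 'c'
  's' (pos 18) + 4 = pos 22 = 'w'
  'k' (pos 10) + 4 = pos 14 = 'o'
Result: vquxcwo

vquxcwo


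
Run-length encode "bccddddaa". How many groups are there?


Input: bccddddaa
Scanning for consecutive runs:
  Group 1: 'b' x 1 (positions 0-0)
  Group 2: 'c' x 2 (positions 1-2)
  Group 3: 'd' x 4 (positions 3-6)
  Group 4: 'a' x 2 (positions 7-8)
Total groups: 4

4


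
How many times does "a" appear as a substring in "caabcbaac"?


Searching for "a" in "caabcbaac"
Scanning each position:
  Position 0: "c" => no
  Position 1: "a" => MATCH
  Position 2: "a" => MATCH
  Position 3: "b" => no
  Position 4: "c" => no
  Position 5: "b" => no
  Position 6: "a" => MATCH
  Position 7: "a" => MATCH
  Position 8: "c" => no
Total occurrences: 4

4


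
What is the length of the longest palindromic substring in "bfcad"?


Input: "bfcad"
Checking substrings for palindromes:
  No multi-char palindromic substrings found
Longest palindromic substring: "b" with length 1

1


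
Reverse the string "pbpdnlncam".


Input: pbpdnlncam
Reading characters right to left:
  Position 9: 'm'
  Position 8: 'a'
  Position 7: 'c'
  Position 6: 'n'
  Position 5: 'l'
  Position 4: 'n'
  Position 3: 'd'
  Position 2: 'p'
  Position 1: 'b'
  Position 0: 'p'
Reversed: macnlndpbp

macnlndpbp


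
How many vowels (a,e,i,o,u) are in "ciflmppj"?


Input: ciflmppj
Checking each character:
  'c' at position 0: consonant
  'i' at position 1: vowel (running total: 1)
  'f' at position 2: consonant
  'l' at position 3: consonant
  'm' at position 4: consonant
  'p' at position 5: consonant
  'p' at position 6: consonant
  'j' at position 7: consonant
Total vowels: 1

1


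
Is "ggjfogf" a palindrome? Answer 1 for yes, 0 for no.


Input: ggjfogf
Reversed: fgofjgg
  Compare pos 0 ('g') with pos 6 ('f'): MISMATCH
  Compare pos 1 ('g') with pos 5 ('g'): match
  Compare pos 2 ('j') with pos 4 ('o'): MISMATCH
Result: not a palindrome

0


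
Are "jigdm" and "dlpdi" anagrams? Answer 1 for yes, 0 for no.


Strings: "jigdm", "dlpdi"
Sorted first:  dgijm
Sorted second: ddilp
Differ at position 1: 'g' vs 'd' => not anagrams

0


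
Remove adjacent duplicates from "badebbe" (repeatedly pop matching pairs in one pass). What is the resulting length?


Input: badebbe
Stack-based adjacent duplicate removal:
  Read 'b': push. Stack: b
  Read 'a': push. Stack: ba
  Read 'd': push. Stack: bad
  Read 'e': push. Stack: bade
  Read 'b': push. Stack: badeb
  Read 'b': matches stack top 'b' => pop. Stack: bade
  Read 'e': matches stack top 'e' => pop. Stack: bad
Final stack: "bad" (length 3)

3


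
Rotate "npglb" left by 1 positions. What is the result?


Input: "npglb", rotate left by 1
First 1 characters: "n"
Remaining characters: "pglb"
Concatenate remaining + first: "pglb" + "n" = "pglbn"

pglbn


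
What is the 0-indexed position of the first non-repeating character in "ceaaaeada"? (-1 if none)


Input: ceaaaeada
Character frequencies:
  'a': 5
  'c': 1
  'd': 1
  'e': 2
Scanning left to right for freq == 1:
  Position 0 ('c'): unique! => answer = 0

0


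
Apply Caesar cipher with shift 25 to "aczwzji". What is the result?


Caesar cipher: shift "aczwzji" by 25
  'a' (pos 0) + 25 = pos 25 = 'z'
  'c' (pos 2) + 25 = pos 1 = 'b'
  'z' (pos 25) + 25 = pos 24 = 'y'
  'w' (pos 22) + 25 = pos 21 = 'v'
  'z' (pos 25) + 25 = pos 24 = 'y'
  'j' (pos 9) + 25 = pos 8 = 'i'
  'i' (pos 8) + 25 = pos 7 = 'h'
Result: zbyvyih

zbyvyih


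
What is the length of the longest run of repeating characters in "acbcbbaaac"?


Input: "acbcbbaaac"
Scanning for longest run:
  Position 1 ('c'): new char, reset run to 1
  Position 2 ('b'): new char, reset run to 1
  Position 3 ('c'): new char, reset run to 1
  Position 4 ('b'): new char, reset run to 1
  Position 5 ('b'): continues run of 'b', length=2
  Position 6 ('a'): new char, reset run to 1
  Position 7 ('a'): continues run of 'a', length=2
  Position 8 ('a'): continues run of 'a', length=3
  Position 9 ('c'): new char, reset run to 1
Longest run: 'a' with length 3

3


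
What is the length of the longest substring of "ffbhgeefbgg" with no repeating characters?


Input: "ffbhgeefbgg"
Sliding window (track last position of each char):
  Position 0 ('f'): window [0,0] length 1 -- new best
  Position 1 ('f'): repeat (last at 0), move window start to 1
  Position 1 ('f'): window [1,1] length 1
  Position 2 ('b'): window [1,2] length 2 -- new best
  Position 3 ('h'): window [1,3] length 3 -- new best
  Position 4 ('g'): window [1,4] length 4 -- new best
  Position 5 ('e'): window [1,5] length 5 -- new best
  Position 6 ('e'): repeat (last at 5), move window start to 6
  Position 6 ('e'): window [6,6] length 1
  Position 7 ('f'): window [6,7] length 2
  Position 8 ('b'): window [6,8] length 3
  Position 9 ('g'): window [6,9] length 4
  Position 10 ('g'): repeat (last at 9), move window start to 10
  Position 10 ('g'): window [10,10] length 1
Longest substring with no repeats: "fbhge" with length 5

5


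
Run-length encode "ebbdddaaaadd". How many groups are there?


Input: ebbdddaaaadd
Scanning for consecutive runs:
  Group 1: 'e' x 1 (positions 0-0)
  Group 2: 'b' x 2 (positions 1-2)
  Group 3: 'd' x 3 (positions 3-5)
  Group 4: 'a' x 4 (positions 6-9)
  Group 5: 'd' x 2 (positions 10-11)
Total groups: 5

5


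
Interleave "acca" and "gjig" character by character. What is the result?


Interleaving "acca" and "gjig":
  Position 0: 'a' from first, 'g' from second => "ag"
  Position 1: 'c' from first, 'j' from second => "cj"
  Position 2: 'c' from first, 'i' from second => "ci"
  Position 3: 'a' from first, 'g' from second => "ag"
Result: agcjciag

agcjciag


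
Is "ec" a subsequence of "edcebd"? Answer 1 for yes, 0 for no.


Check if "ec" is a subsequence of "edcebd"
Greedy scan:
  Position 0 ('e'): matches sub[0] = 'e'
  Position 1 ('d'): no match needed
  Position 2 ('c'): matches sub[1] = 'c'
  Position 3 ('e'): no match needed
  Position 4 ('b'): no match needed
  Position 5 ('d'): no match needed
All 2 characters matched => is a subsequence

1


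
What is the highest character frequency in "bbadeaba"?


Input: bbadeaba
Character counts:
  'a': 3
  'b': 3
  'd': 1
  'e': 1
Maximum frequency: 3

3


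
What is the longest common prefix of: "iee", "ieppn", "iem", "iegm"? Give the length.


Words: iee, ieppn, iem, iegm
  Position 0: all 'i' => match
  Position 1: all 'e' => match
  Position 2: ('e', 'p', 'm', 'g') => mismatch, stop
LCP = "ie" (length 2)

2


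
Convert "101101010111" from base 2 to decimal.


Input: "101101010111" in base 2
Positional expansion:
  Digit '1' (value 1) x 2^11 = 2048
  Digit '0' (value 0) x 2^10 = 0
  Digit '1' (value 1) x 2^9 = 512
  Digit '1' (value 1) x 2^8 = 256
  Digit '0' (value 0) x 2^7 = 0
  Digit '1' (value 1) x 2^6 = 64
  Digit '0' (value 0) x 2^5 = 0
  Digit '1' (value 1) x 2^4 = 16
  Digit '0' (value 0) x 2^3 = 0
  Digit '1' (value 1) x 2^2 = 4
  Digit '1' (value 1) x 2^1 = 2
  Digit '1' (value 1) x 2^0 = 1
Sum = 2903

2903


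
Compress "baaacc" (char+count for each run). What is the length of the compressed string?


Input: baaacc
Runs:
  'b' x 1 => "b1"
  'a' x 3 => "a3"
  'c' x 2 => "c2"
Compressed: "b1a3c2"
Compressed length: 6

6


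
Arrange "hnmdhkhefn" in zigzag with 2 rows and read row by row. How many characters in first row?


Zigzag "hnmdhkhefn" into 2 rows:
Placing characters:
  'h' => row 0
  'n' => row 1
  'm' => row 0
  'd' => row 1
  'h' => row 0
  'k' => row 1
  'h' => row 0
  'e' => row 1
  'f' => row 0
  'n' => row 1
Rows:
  Row 0: "hmhhf"
  Row 1: "ndken"
First row length: 5

5


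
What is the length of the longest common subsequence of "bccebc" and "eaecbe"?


LCS of "bccebc" and "eaecbe"
DP table:
           e    a    e    c    b    e
      0    0    0    0    0    0    0
  b   0    0    0    0    0    1    1
  c   0    0    0    0    1    1    1
  c   0    0    0    0    1    1    1
  e   0    1    1    1    1    1    2
  b   0    1    1    1    1    2    2
  c   0    1    1    1    2    2    2
LCS length = dp[6][6] = 2

2


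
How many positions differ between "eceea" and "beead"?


Comparing "eceea" and "beead" position by position:
  Position 0: 'e' vs 'b' => DIFFER
  Position 1: 'c' vs 'e' => DIFFER
  Position 2: 'e' vs 'e' => same
  Position 3: 'e' vs 'a' => DIFFER
  Position 4: 'a' vs 'd' => DIFFER
Positions that differ: 4

4


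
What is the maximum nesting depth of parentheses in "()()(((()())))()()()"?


Input: "()()(((()())))()()()"
Tracking depth:
  Position 0 '(': depth becomes 1
  Position 1 ')': depth becomes 0
  Position 2 '(': depth becomes 1
  Position 3 ')': depth becomes 0
  Position 4 '(': depth becomes 1
  Position 5 '(': depth becomes 2
  Position 6 '(': depth becomes 3
  Position 7 '(': depth becomes 4
  Position 8 ')': depth becomes 3
  Position 9 '(': depth becomes 4
  Position 10 ')': depth becomes 3
  Position 11 ')': depth becomes 2
  Position 12 ')': depth becomes 1
  Position 13 ')': depth becomes 0
  Position 14 '(': depth becomes 1
  Position 15 ')': depth becomes 0
  Position 16 '(': depth becomes 1
  Position 17 ')': depth becomes 0
  Position 18 '(': depth becomes 1
  Position 19 ')': depth becomes 0
Maximum depth reached: 4

4


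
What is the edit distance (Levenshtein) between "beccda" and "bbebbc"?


Computing edit distance: "beccda" -> "bbebbc"
DP table:
           b    b    e    b    b    c
      0    1    2    3    4    5    6
  b   1    0    1    2    3    4    5
  e   2    1    1    1    2    3    4
  c   3    2    2    2    2    3    3
  c   4    3    3    3    3    3    3
  d   5    4    4    4    4    4    4
  a   6    5    5    5    5    5    5
Edit distance = dp[6][6] = 5

5


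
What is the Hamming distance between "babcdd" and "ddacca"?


Comparing "babcdd" and "ddacca" position by position:
  Position 0: 'b' vs 'd' => differ
  Position 1: 'a' vs 'd' => differ
  Position 2: 'b' vs 'a' => differ
  Position 3: 'c' vs 'c' => same
  Position 4: 'd' vs 'c' => differ
  Position 5: 'd' vs 'a' => differ
Total differences (Hamming distance): 5

5


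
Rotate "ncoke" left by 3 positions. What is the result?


Input: "ncoke", rotate left by 3
First 3 characters: "nco"
Remaining characters: "ke"
Concatenate remaining + first: "ke" + "nco" = "kenco"

kenco


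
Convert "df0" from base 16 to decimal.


Input: "df0" in base 16
Positional expansion:
  Digit 'd' (value 13) x 16^2 = 3328
  Digit 'f' (value 15) x 16^1 = 240
  Digit '0' (value 0) x 16^0 = 0
Sum = 3568

3568


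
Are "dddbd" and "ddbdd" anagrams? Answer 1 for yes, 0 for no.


Strings: "dddbd", "ddbdd"
Sorted first:  bdddd
Sorted second: bdddd
Sorted forms match => anagrams

1


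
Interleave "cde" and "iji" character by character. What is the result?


Interleaving "cde" and "iji":
  Position 0: 'c' from first, 'i' from second => "ci"
  Position 1: 'd' from first, 'j' from second => "dj"
  Position 2: 'e' from first, 'i' from second => "ei"
Result: cidjei

cidjei


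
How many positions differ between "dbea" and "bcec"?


Comparing "dbea" and "bcec" position by position:
  Position 0: 'd' vs 'b' => DIFFER
  Position 1: 'b' vs 'c' => DIFFER
  Position 2: 'e' vs 'e' => same
  Position 3: 'a' vs 'c' => DIFFER
Positions that differ: 3

3


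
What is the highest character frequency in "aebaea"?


Input: aebaea
Character counts:
  'a': 3
  'b': 1
  'e': 2
Maximum frequency: 3

3


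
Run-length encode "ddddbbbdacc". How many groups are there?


Input: ddddbbbdacc
Scanning for consecutive runs:
  Group 1: 'd' x 4 (positions 0-3)
  Group 2: 'b' x 3 (positions 4-6)
  Group 3: 'd' x 1 (positions 7-7)
  Group 4: 'a' x 1 (positions 8-8)
  Group 5: 'c' x 2 (positions 9-10)
Total groups: 5

5


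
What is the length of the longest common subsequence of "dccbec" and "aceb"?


LCS of "dccbec" and "aceb"
DP table:
           a    c    e    b
      0    0    0    0    0
  d   0    0    0    0    0
  c   0    0    1    1    1
  c   0    0    1    1    1
  b   0    0    1    1    2
  e   0    0    1    2    2
  c   0    0    1    2    2
LCS length = dp[6][4] = 2

2


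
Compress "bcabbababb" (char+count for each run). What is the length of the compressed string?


Input: bcabbababb
Runs:
  'b' x 1 => "b1"
  'c' x 1 => "c1"
  'a' x 1 => "a1"
  'b' x 2 => "b2"
  'a' x 1 => "a1"
  'b' x 1 => "b1"
  'a' x 1 => "a1"
  'b' x 2 => "b2"
Compressed: "b1c1a1b2a1b1a1b2"
Compressed length: 16

16


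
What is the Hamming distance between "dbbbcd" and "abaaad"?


Comparing "dbbbcd" and "abaaad" position by position:
  Position 0: 'd' vs 'a' => differ
  Position 1: 'b' vs 'b' => same
  Position 2: 'b' vs 'a' => differ
  Position 3: 'b' vs 'a' => differ
  Position 4: 'c' vs 'a' => differ
  Position 5: 'd' vs 'd' => same
Total differences (Hamming distance): 4

4


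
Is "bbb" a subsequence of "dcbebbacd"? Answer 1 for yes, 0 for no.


Check if "bbb" is a subsequence of "dcbebbacd"
Greedy scan:
  Position 0 ('d'): no match needed
  Position 1 ('c'): no match needed
  Position 2 ('b'): matches sub[0] = 'b'
  Position 3 ('e'): no match needed
  Position 4 ('b'): matches sub[1] = 'b'
  Position 5 ('b'): matches sub[2] = 'b'
  Position 6 ('a'): no match needed
  Position 7 ('c'): no match needed
  Position 8 ('d'): no match needed
All 3 characters matched => is a subsequence

1


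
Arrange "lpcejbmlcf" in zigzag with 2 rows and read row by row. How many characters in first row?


Zigzag "lpcejbmlcf" into 2 rows:
Placing characters:
  'l' => row 0
  'p' => row 1
  'c' => row 0
  'e' => row 1
  'j' => row 0
  'b' => row 1
  'm' => row 0
  'l' => row 1
  'c' => row 0
  'f' => row 1
Rows:
  Row 0: "lcjmc"
  Row 1: "peblf"
First row length: 5

5


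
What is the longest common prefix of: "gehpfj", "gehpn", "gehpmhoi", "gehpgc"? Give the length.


Words: gehpfj, gehpn, gehpmhoi, gehpgc
  Position 0: all 'g' => match
  Position 1: all 'e' => match
  Position 2: all 'h' => match
  Position 3: all 'p' => match
  Position 4: ('f', 'n', 'm', 'g') => mismatch, stop
LCP = "gehp" (length 4)

4


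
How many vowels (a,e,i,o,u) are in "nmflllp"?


Input: nmflllp
Checking each character:
  'n' at position 0: consonant
  'm' at position 1: consonant
  'f' at position 2: consonant
  'l' at position 3: consonant
  'l' at position 4: consonant
  'l' at position 5: consonant
  'p' at position 6: consonant
Total vowels: 0

0


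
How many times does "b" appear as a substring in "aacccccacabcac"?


Searching for "b" in "aacccccacabcac"
Scanning each position:
  Position 0: "a" => no
  Position 1: "a" => no
  Position 2: "c" => no
  Position 3: "c" => no
  Position 4: "c" => no
  Position 5: "c" => no
  Position 6: "c" => no
  Position 7: "a" => no
  Position 8: "c" => no
  Position 9: "a" => no
  Position 10: "b" => MATCH
  Position 11: "c" => no
  Position 12: "a" => no
  Position 13: "c" => no
Total occurrences: 1

1


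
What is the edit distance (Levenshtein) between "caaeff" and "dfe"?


Computing edit distance: "caaeff" -> "dfe"
DP table:
           d    f    e
      0    1    2    3
  c   1    1    2    3
  a   2    2    2    3
  a   3    3    3    3
  e   4    4    4    3
  f   5    5    4    4
  f   6    6    5    5
Edit distance = dp[6][3] = 5

5


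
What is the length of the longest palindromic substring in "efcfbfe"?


Input: "efcfbfe"
Checking substrings for palindromes:
  [1:4] "fcf" (len 3) => palindrome
  [3:6] "fbf" (len 3) => palindrome
Longest palindromic substring: "fcf" with length 3

3


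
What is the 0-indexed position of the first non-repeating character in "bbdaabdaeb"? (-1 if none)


Input: bbdaabdaeb
Character frequencies:
  'a': 3
  'b': 4
  'd': 2
  'e': 1
Scanning left to right for freq == 1:
  Position 0 ('b'): freq=4, skip
  Position 1 ('b'): freq=4, skip
  Position 2 ('d'): freq=2, skip
  Position 3 ('a'): freq=3, skip
  Position 4 ('a'): freq=3, skip
  Position 5 ('b'): freq=4, skip
  Position 6 ('d'): freq=2, skip
  Position 7 ('a'): freq=3, skip
  Position 8 ('e'): unique! => answer = 8

8


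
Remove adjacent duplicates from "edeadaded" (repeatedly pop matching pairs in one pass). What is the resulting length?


Input: edeadaded
Stack-based adjacent duplicate removal:
  Read 'e': push. Stack: e
  Read 'd': push. Stack: ed
  Read 'e': push. Stack: ede
  Read 'a': push. Stack: edea
  Read 'd': push. Stack: edead
  Read 'a': push. Stack: edeada
  Read 'd': push. Stack: edeadad
  Read 'e': push. Stack: edeadade
  Read 'd': push. Stack: edeadaded
Final stack: "edeadaded" (length 9)

9


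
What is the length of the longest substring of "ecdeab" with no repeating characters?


Input: "ecdeab"
Sliding window (track last position of each char):
  Position 0 ('e'): window [0,0] length 1 -- new best
  Position 1 ('c'): window [0,1] length 2 -- new best
  Position 2 ('d'): window [0,2] length 3 -- new best
  Position 3 ('e'): repeat (last at 0), move window start to 1
  Position 3 ('e'): window [1,3] length 3
  Position 4 ('a'): window [1,4] length 4 -- new best
  Position 5 ('b'): window [1,5] length 5 -- new best
Longest substring with no repeats: "cdeab" with length 5

5


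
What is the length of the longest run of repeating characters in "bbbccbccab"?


Input: "bbbccbccab"
Scanning for longest run:
  Position 1 ('b'): continues run of 'b', length=2
  Position 2 ('b'): continues run of 'b', length=3
  Position 3 ('c'): new char, reset run to 1
  Position 4 ('c'): continues run of 'c', length=2
  Position 5 ('b'): new char, reset run to 1
  Position 6 ('c'): new char, reset run to 1
  Position 7 ('c'): continues run of 'c', length=2
  Position 8 ('a'): new char, reset run to 1
  Position 9 ('b'): new char, reset run to 1
Longest run: 'b' with length 3

3


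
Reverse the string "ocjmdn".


Input: ocjmdn
Reading characters right to left:
  Position 5: 'n'
  Position 4: 'd'
  Position 3: 'm'
  Position 2: 'j'
  Position 1: 'c'
  Position 0: 'o'
Reversed: ndmjco

ndmjco


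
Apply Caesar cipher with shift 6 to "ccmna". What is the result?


Caesar cipher: shift "ccmna" by 6
  'c' (pos 2) + 6 = pos 8 = 'i'
  'c' (pos 2) + 6 = pos 8 = 'i'
  'm' (pos 12) + 6 = pos 18 = 's'
  'n' (pos 13) + 6 = pos 19 = 't'
  'a' (pos 0) + 6 = pos 6 = 'g'
Result: iistg

iistg


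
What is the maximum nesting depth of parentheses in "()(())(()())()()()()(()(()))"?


Input: "()(())(()())()()()()(()(()))"
Tracking depth:
  Position 0 '(': depth becomes 1
  Position 1 ')': depth becomes 0
  Position 2 '(': depth becomes 1
  Position 3 '(': depth becomes 2
  Position 4 ')': depth becomes 1
  Position 5 ')': depth becomes 0
  Position 6 '(': depth becomes 1
  Position 7 '(': depth becomes 2
  Position 8 ')': depth becomes 1
  Position 9 '(': depth becomes 2
  Position 10 ')': depth becomes 1
  Position 11 ')': depth becomes 0
  Position 12 '(': depth becomes 1
  Position 13 ')': depth becomes 0
  Position 14 '(': depth becomes 1
  Position 15 ')': depth becomes 0
  Position 16 '(': depth becomes 1
  Position 17 ')': depth becomes 0
  Position 18 '(': depth becomes 1
  Position 19 ')': depth becomes 0
  Position 20 '(': depth becomes 1
  Position 21 '(': depth becomes 2
  Position 22 ')': depth becomes 1
  Position 23 '(': depth becomes 2
  Position 24 '(': depth becomes 3
  Position 25 ')': depth becomes 2
  Position 26 ')': depth becomes 1
  Position 27 ')': depth becomes 0
Maximum depth reached: 3

3


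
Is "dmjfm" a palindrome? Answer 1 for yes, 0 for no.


Input: dmjfm
Reversed: mfjmd
  Compare pos 0 ('d') with pos 4 ('m'): MISMATCH
  Compare pos 1 ('m') with pos 3 ('f'): MISMATCH
Result: not a palindrome

0


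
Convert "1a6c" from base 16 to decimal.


Input: "1a6c" in base 16
Positional expansion:
  Digit '1' (value 1) x 16^3 = 4096
  Digit 'a' (value 10) x 16^2 = 2560
  Digit '6' (value 6) x 16^1 = 96
  Digit 'c' (value 12) x 16^0 = 12
Sum = 6764

6764


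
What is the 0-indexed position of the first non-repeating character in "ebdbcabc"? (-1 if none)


Input: ebdbcabc
Character frequencies:
  'a': 1
  'b': 3
  'c': 2
  'd': 1
  'e': 1
Scanning left to right for freq == 1:
  Position 0 ('e'): unique! => answer = 0

0


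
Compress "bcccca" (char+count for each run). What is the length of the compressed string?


Input: bcccca
Runs:
  'b' x 1 => "b1"
  'c' x 4 => "c4"
  'a' x 1 => "a1"
Compressed: "b1c4a1"
Compressed length: 6

6


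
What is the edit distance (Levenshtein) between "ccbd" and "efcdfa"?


Computing edit distance: "ccbd" -> "efcdfa"
DP table:
           e    f    c    d    f    a
      0    1    2    3    4    5    6
  c   1    1    2    2    3    4    5
  c   2    2    2    2    3    4    5
  b   3    3    3    3    3    4    5
  d   4    4    4    4    3    4    5
Edit distance = dp[4][6] = 5

5


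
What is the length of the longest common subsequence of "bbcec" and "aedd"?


LCS of "bbcec" and "aedd"
DP table:
           a    e    d    d
      0    0    0    0    0
  b   0    0    0    0    0
  b   0    0    0    0    0
  c   0    0    0    0    0
  e   0    0    1    1    1
  c   0    0    1    1    1
LCS length = dp[5][4] = 1

1


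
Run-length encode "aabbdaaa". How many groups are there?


Input: aabbdaaa
Scanning for consecutive runs:
  Group 1: 'a' x 2 (positions 0-1)
  Group 2: 'b' x 2 (positions 2-3)
  Group 3: 'd' x 1 (positions 4-4)
  Group 4: 'a' x 3 (positions 5-7)
Total groups: 4

4


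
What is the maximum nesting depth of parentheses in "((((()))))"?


Input: "((((()))))"
Tracking depth:
  Position 0 '(': depth becomes 1
  Position 1 '(': depth becomes 2
  Position 2 '(': depth becomes 3
  Position 3 '(': depth becomes 4
  Position 4 '(': depth becomes 5
  Position 5 ')': depth becomes 4
  Position 6 ')': depth becomes 3
  Position 7 ')': depth becomes 2
  Position 8 ')': depth becomes 1
  Position 9 ')': depth becomes 0
Maximum depth reached: 5

5


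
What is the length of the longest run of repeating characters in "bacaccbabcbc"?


Input: "bacaccbabcbc"
Scanning for longest run:
  Position 1 ('a'): new char, reset run to 1
  Position 2 ('c'): new char, reset run to 1
  Position 3 ('a'): new char, reset run to 1
  Position 4 ('c'): new char, reset run to 1
  Position 5 ('c'): continues run of 'c', length=2
  Position 6 ('b'): new char, reset run to 1
  Position 7 ('a'): new char, reset run to 1
  Position 8 ('b'): new char, reset run to 1
  Position 9 ('c'): new char, reset run to 1
  Position 10 ('b'): new char, reset run to 1
  Position 11 ('c'): new char, reset run to 1
Longest run: 'c' with length 2

2


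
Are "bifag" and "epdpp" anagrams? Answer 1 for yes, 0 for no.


Strings: "bifag", "epdpp"
Sorted first:  abfgi
Sorted second: deppp
Differ at position 0: 'a' vs 'd' => not anagrams

0


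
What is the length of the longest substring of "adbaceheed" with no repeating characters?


Input: "adbaceheed"
Sliding window (track last position of each char):
  Position 0 ('a'): window [0,0] length 1 -- new best
  Position 1 ('d'): window [0,1] length 2 -- new best
  Position 2 ('b'): window [0,2] length 3 -- new best
  Position 3 ('a'): repeat (last at 0), move window start to 1
  Position 3 ('a'): window [1,3] length 3
  Position 4 ('c'): window [1,4] length 4 -- new best
  Position 5 ('e'): window [1,5] length 5 -- new best
  Position 6 ('h'): window [1,6] length 6 -- new best
  Position 7 ('e'): repeat (last at 5), move window start to 6
  Position 7 ('e'): window [6,7] length 2
  Position 8 ('e'): repeat (last at 7), move window start to 8
  Position 8 ('e'): window [8,8] length 1
  Position 9 ('d'): window [8,9] length 2
Longest substring with no repeats: "dbaceh" with length 6

6


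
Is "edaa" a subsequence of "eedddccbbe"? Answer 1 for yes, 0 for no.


Check if "edaa" is a subsequence of "eedddccbbe"
Greedy scan:
  Position 0 ('e'): matches sub[0] = 'e'
  Position 1 ('e'): no match needed
  Position 2 ('d'): matches sub[1] = 'd'
  Position 3 ('d'): no match needed
  Position 4 ('d'): no match needed
  Position 5 ('c'): no match needed
  Position 6 ('c'): no match needed
  Position 7 ('b'): no match needed
  Position 8 ('b'): no match needed
  Position 9 ('e'): no match needed
Only matched 2/4 characters => not a subsequence

0


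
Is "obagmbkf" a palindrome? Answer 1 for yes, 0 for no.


Input: obagmbkf
Reversed: fkbmgabo
  Compare pos 0 ('o') with pos 7 ('f'): MISMATCH
  Compare pos 1 ('b') with pos 6 ('k'): MISMATCH
  Compare pos 2 ('a') with pos 5 ('b'): MISMATCH
  Compare pos 3 ('g') with pos 4 ('m'): MISMATCH
Result: not a palindrome

0


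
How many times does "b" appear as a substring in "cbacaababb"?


Searching for "b" in "cbacaababb"
Scanning each position:
  Position 0: "c" => no
  Position 1: "b" => MATCH
  Position 2: "a" => no
  Position 3: "c" => no
  Position 4: "a" => no
  Position 5: "a" => no
  Position 6: "b" => MATCH
  Position 7: "a" => no
  Position 8: "b" => MATCH
  Position 9: "b" => MATCH
Total occurrences: 4

4


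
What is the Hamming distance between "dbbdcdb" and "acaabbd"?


Comparing "dbbdcdb" and "acaabbd" position by position:
  Position 0: 'd' vs 'a' => differ
  Position 1: 'b' vs 'c' => differ
  Position 2: 'b' vs 'a' => differ
  Position 3: 'd' vs 'a' => differ
  Position 4: 'c' vs 'b' => differ
  Position 5: 'd' vs 'b' => differ
  Position 6: 'b' vs 'd' => differ
Total differences (Hamming distance): 7

7


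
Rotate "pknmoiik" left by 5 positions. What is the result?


Input: "pknmoiik", rotate left by 5
First 5 characters: "pknmo"
Remaining characters: "iik"
Concatenate remaining + first: "iik" + "pknmo" = "iikpknmo"

iikpknmo


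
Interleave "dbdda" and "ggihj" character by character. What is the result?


Interleaving "dbdda" and "ggihj":
  Position 0: 'd' from first, 'g' from second => "dg"
  Position 1: 'b' from first, 'g' from second => "bg"
  Position 2: 'd' from first, 'i' from second => "di"
  Position 3: 'd' from first, 'h' from second => "dh"
  Position 4: 'a' from first, 'j' from second => "aj"
Result: dgbgdidhaj

dgbgdidhaj


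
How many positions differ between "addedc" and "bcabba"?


Comparing "addedc" and "bcabba" position by position:
  Position 0: 'a' vs 'b' => DIFFER
  Position 1: 'd' vs 'c' => DIFFER
  Position 2: 'd' vs 'a' => DIFFER
  Position 3: 'e' vs 'b' => DIFFER
  Position 4: 'd' vs 'b' => DIFFER
  Position 5: 'c' vs 'a' => DIFFER
Positions that differ: 6

6


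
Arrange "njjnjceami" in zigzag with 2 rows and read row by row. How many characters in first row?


Zigzag "njjnjceami" into 2 rows:
Placing characters:
  'n' => row 0
  'j' => row 1
  'j' => row 0
  'n' => row 1
  'j' => row 0
  'c' => row 1
  'e' => row 0
  'a' => row 1
  'm' => row 0
  'i' => row 1
Rows:
  Row 0: "njjem"
  Row 1: "jncai"
First row length: 5

5


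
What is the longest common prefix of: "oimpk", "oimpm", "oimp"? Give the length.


Words: oimpk, oimpm, oimp
  Position 0: all 'o' => match
  Position 1: all 'i' => match
  Position 2: all 'm' => match
  Position 3: all 'p' => match
LCP = "oimp" (length 4)

4


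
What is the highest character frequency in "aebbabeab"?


Input: aebbabeab
Character counts:
  'a': 3
  'b': 4
  'e': 2
Maximum frequency: 4

4


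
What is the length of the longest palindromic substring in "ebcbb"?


Input: "ebcbb"
Checking substrings for palindromes:
  [1:4] "bcb" (len 3) => palindrome
  [3:5] "bb" (len 2) => palindrome
Longest palindromic substring: "bcb" with length 3

3


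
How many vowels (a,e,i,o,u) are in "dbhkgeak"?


Input: dbhkgeak
Checking each character:
  'd' at position 0: consonant
  'b' at position 1: consonant
  'h' at position 2: consonant
  'k' at position 3: consonant
  'g' at position 4: consonant
  'e' at position 5: vowel (running total: 1)
  'a' at position 6: vowel (running total: 2)
  'k' at position 7: consonant
Total vowels: 2

2


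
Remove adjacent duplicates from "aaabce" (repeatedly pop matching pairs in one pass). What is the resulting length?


Input: aaabce
Stack-based adjacent duplicate removal:
  Read 'a': push. Stack: a
  Read 'a': matches stack top 'a' => pop. Stack: (empty)
  Read 'a': push. Stack: a
  Read 'b': push. Stack: ab
  Read 'c': push. Stack: abc
  Read 'e': push. Stack: abce
Final stack: "abce" (length 4)

4


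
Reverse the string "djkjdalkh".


Input: djkjdalkh
Reading characters right to left:
  Position 8: 'h'
  Position 7: 'k'
  Position 6: 'l'
  Position 5: 'a'
  Position 4: 'd'
  Position 3: 'j'
  Position 2: 'k'
  Position 1: 'j'
  Position 0: 'd'
Reversed: hkladjkjd

hkladjkjd


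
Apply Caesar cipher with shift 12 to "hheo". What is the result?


Caesar cipher: shift "hheo" by 12
  'h' (pos 7) + 12 = pos 19 = 't'
  'h' (pos 7) + 12 = pos 19 = 't'
  'e' (pos 4) + 12 = pos 16 = 'q'
  'o' (pos 14) + 12 = pos 0 = 'a'
Result: ttqa

ttqa


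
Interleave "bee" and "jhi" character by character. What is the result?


Interleaving "bee" and "jhi":
  Position 0: 'b' from first, 'j' from second => "bj"
  Position 1: 'e' from first, 'h' from second => "eh"
  Position 2: 'e' from first, 'i' from second => "ei"
Result: bjehei

bjehei


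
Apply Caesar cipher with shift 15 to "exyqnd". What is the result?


Caesar cipher: shift "exyqnd" by 15
  'e' (pos 4) + 15 = pos 19 = 't'
  'x' (pos 23) + 15 = pos 12 = 'm'
  'y' (pos 24) + 15 = pos 13 = 'n'
  'q' (pos 16) + 15 = pos 5 = 'f'
  'n' (pos 13) + 15 = pos 2 = 'c'
  'd' (pos 3) + 15 = pos 18 = 's'
Result: tmnfcs

tmnfcs


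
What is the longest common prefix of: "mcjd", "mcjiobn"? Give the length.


Words: mcjd, mcjiobn
  Position 0: all 'm' => match
  Position 1: all 'c' => match
  Position 2: all 'j' => match
  Position 3: ('d', 'i') => mismatch, stop
LCP = "mcj" (length 3)

3


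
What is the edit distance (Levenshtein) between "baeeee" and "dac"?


Computing edit distance: "baeeee" -> "dac"
DP table:
           d    a    c
      0    1    2    3
  b   1    1    2    3
  a   2    2    1    2
  e   3    3    2    2
  e   4    4    3    3
  e   5    5    4    4
  e   6    6    5    5
Edit distance = dp[6][3] = 5

5


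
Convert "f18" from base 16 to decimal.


Input: "f18" in base 16
Positional expansion:
  Digit 'f' (value 15) x 16^2 = 3840
  Digit '1' (value 1) x 16^1 = 16
  Digit '8' (value 8) x 16^0 = 8
Sum = 3864

3864


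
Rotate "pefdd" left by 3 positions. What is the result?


Input: "pefdd", rotate left by 3
First 3 characters: "pef"
Remaining characters: "dd"
Concatenate remaining + first: "dd" + "pef" = "ddpef"

ddpef


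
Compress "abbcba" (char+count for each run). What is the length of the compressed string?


Input: abbcba
Runs:
  'a' x 1 => "a1"
  'b' x 2 => "b2"
  'c' x 1 => "c1"
  'b' x 1 => "b1"
  'a' x 1 => "a1"
Compressed: "a1b2c1b1a1"
Compressed length: 10

10


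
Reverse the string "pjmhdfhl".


Input: pjmhdfhl
Reading characters right to left:
  Position 7: 'l'
  Position 6: 'h'
  Position 5: 'f'
  Position 4: 'd'
  Position 3: 'h'
  Position 2: 'm'
  Position 1: 'j'
  Position 0: 'p'
Reversed: lhfdhmjp

lhfdhmjp


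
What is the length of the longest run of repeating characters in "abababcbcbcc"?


Input: "abababcbcbcc"
Scanning for longest run:
  Position 1 ('b'): new char, reset run to 1
  Position 2 ('a'): new char, reset run to 1
  Position 3 ('b'): new char, reset run to 1
  Position 4 ('a'): new char, reset run to 1
  Position 5 ('b'): new char, reset run to 1
  Position 6 ('c'): new char, reset run to 1
  Position 7 ('b'): new char, reset run to 1
  Position 8 ('c'): new char, reset run to 1
  Position 9 ('b'): new char, reset run to 1
  Position 10 ('c'): new char, reset run to 1
  Position 11 ('c'): continues run of 'c', length=2
Longest run: 'c' with length 2

2


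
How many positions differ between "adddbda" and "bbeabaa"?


Comparing "adddbda" and "bbeabaa" position by position:
  Position 0: 'a' vs 'b' => DIFFER
  Position 1: 'd' vs 'b' => DIFFER
  Position 2: 'd' vs 'e' => DIFFER
  Position 3: 'd' vs 'a' => DIFFER
  Position 4: 'b' vs 'b' => same
  Position 5: 'd' vs 'a' => DIFFER
  Position 6: 'a' vs 'a' => same
Positions that differ: 5

5


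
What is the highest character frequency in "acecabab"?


Input: acecabab
Character counts:
  'a': 3
  'b': 2
  'c': 2
  'e': 1
Maximum frequency: 3

3


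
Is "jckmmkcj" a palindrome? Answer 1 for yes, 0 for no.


Input: jckmmkcj
Reversed: jckmmkcj
  Compare pos 0 ('j') with pos 7 ('j'): match
  Compare pos 1 ('c') with pos 6 ('c'): match
  Compare pos 2 ('k') with pos 5 ('k'): match
  Compare pos 3 ('m') with pos 4 ('m'): match
Result: palindrome

1


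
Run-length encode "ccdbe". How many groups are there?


Input: ccdbe
Scanning for consecutive runs:
  Group 1: 'c' x 2 (positions 0-1)
  Group 2: 'd' x 1 (positions 2-2)
  Group 3: 'b' x 1 (positions 3-3)
  Group 4: 'e' x 1 (positions 4-4)
Total groups: 4

4


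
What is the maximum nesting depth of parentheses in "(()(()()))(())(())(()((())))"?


Input: "(()(()()))(())(())(()((())))"
Tracking depth:
  Position 0 '(': depth becomes 1
  Position 1 '(': depth becomes 2
  Position 2 ')': depth becomes 1
  Position 3 '(': depth becomes 2
  Position 4 '(': depth becomes 3
  Position 5 ')': depth becomes 2
  Position 6 '(': depth becomes 3
  Position 7 ')': depth becomes 2
  Position 8 ')': depth becomes 1
  Position 9 ')': depth becomes 0
  Position 10 '(': depth becomes 1
  Position 11 '(': depth becomes 2
  Position 12 ')': depth becomes 1
  Position 13 ')': depth becomes 0
  Position 14 '(': depth becomes 1
  Position 15 '(': depth becomes 2
  Position 16 ')': depth becomes 1
  Position 17 ')': depth becomes 0
  Position 18 '(': depth becomes 1
  Position 19 '(': depth becomes 2
  Position 20 ')': depth becomes 1
  Position 21 '(': depth becomes 2
  Position 22 '(': depth becomes 3
  Position 23 '(': depth becomes 4
  Position 24 ')': depth becomes 3
  Position 25 ')': depth becomes 2
  Position 26 ')': depth becomes 1
  Position 27 ')': depth becomes 0
Maximum depth reached: 4

4
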